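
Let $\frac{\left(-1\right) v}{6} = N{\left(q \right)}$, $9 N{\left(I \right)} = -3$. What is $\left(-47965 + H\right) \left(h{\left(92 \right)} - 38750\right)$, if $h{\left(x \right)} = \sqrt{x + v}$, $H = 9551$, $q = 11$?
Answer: $1488542500 - 38414 \sqrt{94} \approx 1.4882 \cdot 10^{9}$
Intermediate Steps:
$N{\left(I \right)} = - \frac{1}{3}$ ($N{\left(I \right)} = \frac{1}{9} \left(-3\right) = - \frac{1}{3}$)
$v = 2$ ($v = \left(-6\right) \left(- \frac{1}{3}\right) = 2$)
$h{\left(x \right)} = \sqrt{2 + x}$ ($h{\left(x \right)} = \sqrt{x + 2} = \sqrt{2 + x}$)
$\left(-47965 + H\right) \left(h{\left(92 \right)} - 38750\right) = \left(-47965 + 9551\right) \left(\sqrt{2 + 92} - 38750\right) = - 38414 \left(\sqrt{94} - 38750\right) = - 38414 \left(-38750 + \sqrt{94}\right) = 1488542500 - 38414 \sqrt{94}$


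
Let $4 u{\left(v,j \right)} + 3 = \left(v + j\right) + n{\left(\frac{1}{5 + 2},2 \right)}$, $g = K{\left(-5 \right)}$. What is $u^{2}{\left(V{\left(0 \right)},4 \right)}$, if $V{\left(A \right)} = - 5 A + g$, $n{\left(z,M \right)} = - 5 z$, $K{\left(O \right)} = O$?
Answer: $\frac{1089}{784} \approx 1.389$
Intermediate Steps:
$g = -5$
$V{\left(A \right)} = -5 - 5 A$ ($V{\left(A \right)} = - 5 A - 5 = -5 - 5 A$)
$u{\left(v,j \right)} = - \frac{13}{14} + \frac{j}{4} + \frac{v}{4}$ ($u{\left(v,j \right)} = - \frac{3}{4} + \frac{\left(v + j\right) - \frac{5}{5 + 2}}{4} = - \frac{3}{4} + \frac{\left(j + v\right) - \frac{5}{7}}{4} = - \frac{3}{4} + \frac{- \frac{5}{7} + j + v}{4} = - \frac{3}{4} + \left(- \frac{5}{28} + \frac{j}{4} + \frac{v}{4}\right) = - \frac{13}{14} + \frac{j}{4} + \frac{v}{4}$)
$u^{2}{\left(V{\left(0 \right)},4 \right)} = \left(- \frac{13}{14} + \frac{1}{4} \cdot 4 + \frac{-5 - 0}{4}\right)^{2} = \left(- \frac{13}{14} + 1 + \frac{-5 + 0}{4}\right)^{2} = \left(- \frac{13}{14} + 1 + \frac{1}{4} \left(-5\right)\right)^{2} = \left(- \frac{13}{14} + 1 - \frac{5}{4}\right)^{2} = \left(- \frac{33}{28}\right)^{2} = \frac{1089}{784}$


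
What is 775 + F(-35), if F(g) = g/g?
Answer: 776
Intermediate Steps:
F(g) = 1
775 + F(-35) = 775 + 1 = 776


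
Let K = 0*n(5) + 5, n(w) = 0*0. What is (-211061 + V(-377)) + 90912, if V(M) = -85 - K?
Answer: -120239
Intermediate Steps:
n(w) = 0
K = 5 (K = 0*0 + 5 = 0 + 5 = 5)
V(M) = -90 (V(M) = -85 - 1*5 = -85 - 5 = -90)
(-211061 + V(-377)) + 90912 = (-211061 - 90) + 90912 = -211151 + 90912 = -120239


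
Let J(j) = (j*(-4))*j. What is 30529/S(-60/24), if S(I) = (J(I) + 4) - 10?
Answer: -30529/31 ≈ -984.81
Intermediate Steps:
J(j) = -4*j² (J(j) = (-4*j)*j = -4*j²)
S(I) = -6 - 4*I² (S(I) = (-4*I² + 4) - 10 = (4 - 4*I²) - 10 = -6 - 4*I²)
30529/S(-60/24) = 30529/(-6 - 4*(-60/24)²) = 30529/(-6 - 4*(-60*1/24)²) = 30529/(-6 - 4*(-5/2)²) = 30529/(-6 - 4*25/4) = 30529/(-6 - 25) = 30529/(-31) = 30529*(-1/31) = -30529/31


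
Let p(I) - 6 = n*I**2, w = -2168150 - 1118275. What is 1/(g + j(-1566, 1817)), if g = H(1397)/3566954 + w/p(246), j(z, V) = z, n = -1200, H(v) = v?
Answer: -21585777042923/33802341517899629 ≈ -0.00063859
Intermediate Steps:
w = -3286425
p(I) = 6 - 1200*I**2
g = 985331317789/21585777042923 (g = 1397/3566954 - 3286425/(6 - 1200*246**2) = 1397*(1/3566954) - 3286425/(6 - 1200*60516) = 1397/3566954 - 3286425/(6 - 72619200) = 1397/3566954 - 3286425/(-72619194) = 1397/3566954 - 3286425*(-1/72619194) = 1397/3566954 + 1095475/24206398 = 985331317789/21585777042923 ≈ 0.045647)
1/(g + j(-1566, 1817)) = 1/(985331317789/21585777042923 - 1566) = 1/(-33802341517899629/21585777042923) = -21585777042923/33802341517899629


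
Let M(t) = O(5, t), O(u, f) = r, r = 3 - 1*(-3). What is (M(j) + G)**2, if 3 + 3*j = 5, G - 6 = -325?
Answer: 97969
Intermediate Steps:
r = 6 (r = 3 + 3 = 6)
G = -319 (G = 6 - 325 = -319)
j = 2/3 (j = -1 + (1/3)*5 = -1 + 5/3 = 2/3 ≈ 0.66667)
O(u, f) = 6
M(t) = 6
(M(j) + G)**2 = (6 - 319)**2 = (-313)**2 = 97969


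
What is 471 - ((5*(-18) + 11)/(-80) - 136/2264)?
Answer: 10642443/22640 ≈ 470.07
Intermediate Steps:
471 - ((5*(-18) + 11)/(-80) - 136/2264) = 471 - ((-90 + 11)*(-1/80) - 136*1/2264) = 471 - (-79*(-1/80) - 17/283) = 471 - (79/80 - 17/283) = 471 - 1*20997/22640 = 471 - 20997/22640 = 10642443/22640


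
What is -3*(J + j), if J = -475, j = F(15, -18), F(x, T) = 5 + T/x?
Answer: 7068/5 ≈ 1413.6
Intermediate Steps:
j = 19/5 (j = 5 - 18/15 = 5 - 18*1/15 = 5 - 6/5 = 19/5 ≈ 3.8000)
-3*(J + j) = -3*(-475 + 19/5) = -3*(-2356/5) = 7068/5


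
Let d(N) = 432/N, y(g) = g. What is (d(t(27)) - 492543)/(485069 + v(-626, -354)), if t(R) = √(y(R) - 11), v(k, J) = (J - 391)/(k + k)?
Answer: -205509540/202435711 ≈ -1.0152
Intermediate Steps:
v(k, J) = (-391 + J)/(2*k) (v(k, J) = (-391 + J)/((2*k)) = (-391 + J)*(1/(2*k)) = (-391 + J)/(2*k))
t(R) = √(-11 + R) (t(R) = √(R - 11) = √(-11 + R))
(d(t(27)) - 492543)/(485069 + v(-626, -354)) = (432/(√(-11 + 27)) - 492543)/(485069 + (½)*(-391 - 354)/(-626)) = (432/(√16) - 492543)/(485069 + (½)*(-1/626)*(-745)) = (432/4 - 492543)/(485069 + 745/1252) = (432*(¼) - 492543)/(607307133/1252) = (108 - 492543)*(1252/607307133) = -492435*1252/607307133 = -205509540/202435711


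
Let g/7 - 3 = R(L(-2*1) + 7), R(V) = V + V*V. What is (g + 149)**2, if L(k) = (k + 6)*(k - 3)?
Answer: 1592644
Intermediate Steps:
L(k) = (-3 + k)*(6 + k) (L(k) = (6 + k)*(-3 + k) = (-3 + k)*(6 + k))
R(V) = V + V**2
g = 1113 (g = 21 + 7*(((-18 + (-2*1)**2 + 3*(-2*1)) + 7)*(1 + ((-18 + (-2*1)**2 + 3*(-2*1)) + 7))) = 21 + 7*(((-18 + (-2)**2 + 3*(-2)) + 7)*(1 + ((-18 + (-2)**2 + 3*(-2)) + 7))) = 21 + 7*(((-18 + 4 - 6) + 7)*(1 + ((-18 + 4 - 6) + 7))) = 21 + 7*((-20 + 7)*(1 + (-20 + 7))) = 21 + 7*(-13*(1 - 13)) = 21 + 7*(-13*(-12)) = 21 + 7*156 = 21 + 1092 = 1113)
(g + 149)**2 = (1113 + 149)**2 = 1262**2 = 1592644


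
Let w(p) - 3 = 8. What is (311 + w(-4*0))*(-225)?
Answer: -72450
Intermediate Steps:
w(p) = 11 (w(p) = 3 + 8 = 11)
(311 + w(-4*0))*(-225) = (311 + 11)*(-225) = 322*(-225) = -72450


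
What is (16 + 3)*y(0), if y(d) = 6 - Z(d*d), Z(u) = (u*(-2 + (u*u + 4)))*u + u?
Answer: 114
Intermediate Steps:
Z(u) = u + u²*(2 + u²) (Z(u) = (u*(-2 + (u² + 4)))*u + u = (u*(-2 + (4 + u²)))*u + u = (u*(2 + u²))*u + u = u²*(2 + u²) + u = u + u²*(2 + u²))
y(d) = 6 - d²*(1 + d⁶ + 2*d²) (y(d) = 6 - d*d*(1 + (d*d)³ + 2*(d*d)) = 6 - d²*(1 + (d²)³ + 2*d²) = 6 - d²*(1 + d⁶ + 2*d²))
(16 + 3)*y(0) = (16 + 3)*(6 - 1*0² - 1*0⁸ - 2*0⁴) = 19*(6 - 1*0 - 1*0 - 2*0) = 19*(6 + 0 + 0 + 0) = 19*6 = 114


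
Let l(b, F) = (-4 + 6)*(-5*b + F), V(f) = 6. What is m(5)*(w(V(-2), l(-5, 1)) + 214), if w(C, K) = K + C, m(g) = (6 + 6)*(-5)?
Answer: -16320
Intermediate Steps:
m(g) = -60 (m(g) = 12*(-5) = -60)
l(b, F) = -10*b + 2*F (l(b, F) = 2*(F - 5*b) = -10*b + 2*F)
w(C, K) = C + K
m(5)*(w(V(-2), l(-5, 1)) + 214) = -60*((6 + (-10*(-5) + 2*1)) + 214) = -60*((6 + (50 + 2)) + 214) = -60*((6 + 52) + 214) = -60*(58 + 214) = -60*272 = -16320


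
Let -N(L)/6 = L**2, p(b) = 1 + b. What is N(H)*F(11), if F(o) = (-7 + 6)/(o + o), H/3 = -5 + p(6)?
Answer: 108/11 ≈ 9.8182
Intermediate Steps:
H = 6 (H = 3*(-5 + (1 + 6)) = 3*(-5 + 7) = 3*2 = 6)
F(o) = -1/(2*o)
N(L) = -6*L**2
N(H)*F(11) = (-6*6**2)*(-1/2/11) = (-6*36)*(-1/2*1/11) = -216*(-1/22) = 108/11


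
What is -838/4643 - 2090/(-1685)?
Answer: 1658368/1564691 ≈ 1.0599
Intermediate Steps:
-838/4643 - 2090/(-1685) = -838*1/4643 - 2090*(-1/1685) = -838/4643 + 418/337 = 1658368/1564691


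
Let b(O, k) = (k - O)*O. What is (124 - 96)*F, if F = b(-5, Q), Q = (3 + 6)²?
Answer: -12040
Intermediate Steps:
Q = 81 (Q = 9² = 81)
b(O, k) = O*(k - O)
F = -430 (F = -5*(81 - 1*(-5)) = -5*(81 + 5) = -5*86 = -430)
(124 - 96)*F = (124 - 96)*(-430) = 28*(-430) = -12040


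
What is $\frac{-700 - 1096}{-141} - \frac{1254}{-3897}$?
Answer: $\frac{797314}{61053} \approx 13.059$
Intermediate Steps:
$\frac{-700 - 1096}{-141} - \frac{1254}{-3897} = \left(-1796\right) \left(- \frac{1}{141}\right) - - \frac{418}{1299} = \frac{1796}{141} + \frac{418}{1299} = \frac{797314}{61053}$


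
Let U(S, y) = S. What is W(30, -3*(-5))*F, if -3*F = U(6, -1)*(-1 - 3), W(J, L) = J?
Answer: 240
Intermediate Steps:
F = 8 (F = -2*(-1 - 3) = -2*(-4) = -⅓*(-24) = 8)
W(30, -3*(-5))*F = 30*8 = 240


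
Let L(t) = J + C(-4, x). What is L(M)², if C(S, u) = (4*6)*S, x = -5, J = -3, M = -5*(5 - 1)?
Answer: 9801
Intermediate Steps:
M = -20 (M = -5*4 = -20)
C(S, u) = 24*S
L(t) = -99 (L(t) = -3 + 24*(-4) = -3 - 96 = -99)
L(M)² = (-99)² = 9801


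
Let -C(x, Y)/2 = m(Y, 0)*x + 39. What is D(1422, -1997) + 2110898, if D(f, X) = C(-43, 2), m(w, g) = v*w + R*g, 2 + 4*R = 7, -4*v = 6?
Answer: 2110562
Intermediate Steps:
v = -3/2 (v = -¼*6 = -3/2 ≈ -1.5000)
R = 5/4 (R = -½ + (¼)*7 = -½ + 7/4 = 5/4 ≈ 1.2500)
m(w, g) = -3*w/2 + 5*g/4
C(x, Y) = -78 + 3*Y*x (C(x, Y) = -2*((-3*Y/2 + (5/4)*0)*x + 39) = -2*((-3*Y/2 + 0)*x + 39) = -2*((-3*Y/2)*x + 39) = -2*(-3*Y*x/2 + 39) = -2*(39 - 3*Y*x/2) = -78 + 3*Y*x)
D(f, X) = -336 (D(f, X) = -78 + 3*2*(-43) = -78 - 258 = -336)
D(1422, -1997) + 2110898 = -336 + 2110898 = 2110562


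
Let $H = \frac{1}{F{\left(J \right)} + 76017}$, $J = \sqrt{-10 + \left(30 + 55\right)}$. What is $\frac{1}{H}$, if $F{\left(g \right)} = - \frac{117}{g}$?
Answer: $76017 - \frac{39 \sqrt{3}}{5} \approx 76004.0$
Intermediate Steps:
$J = 5 \sqrt{3}$ ($J = \sqrt{-10 + 85} = \sqrt{75} = 5 \sqrt{3} \approx 8.6602$)
$H = \frac{1}{76017 - \frac{39 \sqrt{3}}{5}}$ ($H = \frac{1}{- \frac{117}{5 \sqrt{3}} + 76017} = \frac{1}{- 117 \frac{\sqrt{3}}{15} + 76017} = \frac{1}{- \frac{39 \sqrt{3}}{5} + 76017} = \frac{1}{76017 - \frac{39 \sqrt{3}}{5}} \approx 1.3157 \cdot 10^{-5}$)
$\frac{1}{H} = \frac{1}{\frac{633475}{48154867554} + \frac{65 \sqrt{3}}{48154867554}}$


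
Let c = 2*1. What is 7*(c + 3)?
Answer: 35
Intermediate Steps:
c = 2
7*(c + 3) = 7*(2 + 3) = 7*5 = 35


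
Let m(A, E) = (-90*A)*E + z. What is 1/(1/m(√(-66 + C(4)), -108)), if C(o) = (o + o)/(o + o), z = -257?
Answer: -257 + 9720*I*√65 ≈ -257.0 + 78365.0*I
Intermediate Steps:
C(o) = 1 (C(o) = (2*o)/((2*o)) = (2*o)*(1/(2*o)) = 1)
m(A, E) = -257 - 90*A*E (m(A, E) = (-90*A)*E - 257 = -90*A*E - 257 = -257 - 90*A*E)
1/(1/m(√(-66 + C(4)), -108)) = 1/(1/(-257 - 90*√(-66 + 1)*(-108))) = 1/(1/(-257 - 90*√(-65)*(-108))) = 1/(1/(-257 - 90*I*√65*(-108))) = 1/(1/(-257 + 9720*I*√65)) = -257 + 9720*I*√65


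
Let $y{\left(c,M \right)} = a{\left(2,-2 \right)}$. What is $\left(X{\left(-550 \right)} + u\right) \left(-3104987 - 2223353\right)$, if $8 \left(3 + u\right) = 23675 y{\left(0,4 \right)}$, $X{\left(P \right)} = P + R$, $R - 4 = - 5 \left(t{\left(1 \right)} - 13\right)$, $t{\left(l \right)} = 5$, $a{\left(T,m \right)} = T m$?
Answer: $65786349810$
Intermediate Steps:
$y{\left(c,M \right)} = -4$ ($y{\left(c,M \right)} = 2 \left(-2\right) = -4$)
$R = 44$ ($R = 4 - 5 \left(5 - 13\right) = 4 - -40 = 4 + 40 = 44$)
$X{\left(P \right)} = 44 + P$ ($X{\left(P \right)} = P + 44 = 44 + P$)
$u = - \frac{23681}{2}$ ($u = -3 + \frac{23675 \left(-4\right)}{8} = -3 + \frac{1}{8} \left(-94700\right) = -3 - \frac{23675}{2} = - \frac{23681}{2} \approx -11841.0$)
$\left(X{\left(-550 \right)} + u\right) \left(-3104987 - 2223353\right) = \left(\left(44 - 550\right) - \frac{23681}{2}\right) \left(-3104987 - 2223353\right) = \left(-506 - \frac{23681}{2}\right) \left(-5328340\right) = \left(- \frac{24693}{2}\right) \left(-5328340\right) = 65786349810$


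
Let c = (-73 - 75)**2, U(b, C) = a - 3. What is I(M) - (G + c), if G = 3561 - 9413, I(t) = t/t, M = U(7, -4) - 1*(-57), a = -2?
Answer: -16051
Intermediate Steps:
U(b, C) = -5 (U(b, C) = -2 - 3 = -5)
M = 52 (M = -5 - 1*(-57) = -5 + 57 = 52)
I(t) = 1
G = -5852
c = 21904 (c = (-148)**2 = 21904)
I(M) - (G + c) = 1 - (-5852 + 21904) = 1 - 1*16052 = 1 - 16052 = -16051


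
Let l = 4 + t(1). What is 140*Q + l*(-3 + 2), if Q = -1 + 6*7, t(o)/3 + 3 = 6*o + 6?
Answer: 5709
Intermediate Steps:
t(o) = 9 + 18*o (t(o) = -9 + 3*(6*o + 6) = -9 + 3*(6 + 6*o) = -9 + (18 + 18*o) = 9 + 18*o)
l = 31 (l = 4 + (9 + 18*1) = 4 + (9 + 18) = 4 + 27 = 31)
Q = 41 (Q = -1 + 42 = 41)
140*Q + l*(-3 + 2) = 140*41 + 31*(-3 + 2) = 5740 + 31*(-1) = 5740 - 31 = 5709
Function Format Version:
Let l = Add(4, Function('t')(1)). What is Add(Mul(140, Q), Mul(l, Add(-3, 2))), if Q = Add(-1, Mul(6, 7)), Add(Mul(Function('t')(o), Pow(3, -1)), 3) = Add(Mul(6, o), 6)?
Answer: 5709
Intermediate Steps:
Function('t')(o) = Add(9, Mul(18, o)) (Function('t')(o) = Add(-9, Mul(3, Add(Mul(6, o), 6))) = Add(-9, Mul(3, Add(6, Mul(6, o)))) = Add(-9, Add(18, Mul(18, o))) = Add(9, Mul(18, o)))
l = 31 (l = Add(4, Add(9, Mul(18, 1))) = Add(4, Add(9, 18)) = Add(4, 27) = 31)
Q = 41 (Q = Add(-1, 42) = 41)
Add(Mul(140, Q), Mul(l, Add(-3, 2))) = Add(Mul(140, 41), Mul(31, Add(-3, 2))) = Add(5740, Mul(31, -1)) = Add(5740, -31) = 5709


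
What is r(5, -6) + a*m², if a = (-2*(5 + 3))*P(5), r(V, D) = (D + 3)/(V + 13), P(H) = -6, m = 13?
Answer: 97343/6 ≈ 16224.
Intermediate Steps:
r(V, D) = (3 + D)/(13 + V)
a = 96 (a = -2*(5 + 3)*(-6) = -2*8*(-6) = -16*(-6) = 96)
r(5, -6) + a*m² = (3 - 6)/(13 + 5) + 96*13² = -3/18 + 96*169 = (1/18)*(-3) + 16224 = -⅙ + 16224 = 97343/6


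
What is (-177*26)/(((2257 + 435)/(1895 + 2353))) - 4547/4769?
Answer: -23310708287/3209537 ≈ -7263.0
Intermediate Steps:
(-177*26)/(((2257 + 435)/(1895 + 2353))) - 4547/4769 = -4602/(2692/4248) - 4547*1/4769 = -4602/(2692*(1/4248)) - 4547/4769 = -4602/673/1062 - 4547/4769 = -4602*1062/673 - 4547/4769 = -4887324/673 - 4547/4769 = -23310708287/3209537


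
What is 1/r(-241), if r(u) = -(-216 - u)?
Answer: -1/25 ≈ -0.040000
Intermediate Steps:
r(u) = 216 + u
1/r(-241) = 1/(216 - 241) = 1/(-25) = -1/25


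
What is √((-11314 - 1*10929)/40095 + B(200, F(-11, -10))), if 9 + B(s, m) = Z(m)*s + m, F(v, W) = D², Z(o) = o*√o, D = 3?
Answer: √11906991635/1485 ≈ 73.481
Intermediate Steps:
Z(o) = o^(3/2)
F(v, W) = 9 (F(v, W) = 3² = 9)
B(s, m) = -9 + m + s*m^(3/2) (B(s, m) = -9 + (m^(3/2)*s + m) = -9 + (s*m^(3/2) + m) = -9 + (m + s*m^(3/2)) = -9 + m + s*m^(3/2))
√((-11314 - 1*10929)/40095 + B(200, F(-11, -10))) = √((-11314 - 1*10929)/40095 + (-9 + 9 + 200*9^(3/2))) = √((-11314 - 10929)*(1/40095) + (-9 + 9 + 200*27)) = √(-22243*1/40095 + (-9 + 9 + 5400)) = √(-22243/40095 + 5400) = √(216490757/40095) = √11906991635/1485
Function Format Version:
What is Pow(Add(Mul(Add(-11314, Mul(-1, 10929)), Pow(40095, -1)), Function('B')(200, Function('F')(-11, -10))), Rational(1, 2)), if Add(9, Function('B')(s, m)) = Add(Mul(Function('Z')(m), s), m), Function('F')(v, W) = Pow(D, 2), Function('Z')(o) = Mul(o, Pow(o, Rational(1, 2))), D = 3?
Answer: Mul(Rational(1, 1485), Pow(11906991635, Rational(1, 2))) ≈ 73.481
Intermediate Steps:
Function('Z')(o) = Pow(o, Rational(3, 2))
Function('F')(v, W) = 9 (Function('F')(v, W) = Pow(3, 2) = 9)
Function('B')(s, m) = Add(-9, m, Mul(s, Pow(m, Rational(3, 2)))) (Function('B')(s, m) = Add(-9, Add(Mul(Pow(m, Rational(3, 2)), s), m)) = Add(-9, Add(Mul(s, Pow(m, Rational(3, 2))), m)) = Add(-9, Add(m, Mul(s, Pow(m, Rational(3, 2))))) = Add(-9, m, Mul(s, Pow(m, Rational(3, 2)))))
Pow(Add(Mul(Add(-11314, Mul(-1, 10929)), Pow(40095, -1)), Function('B')(200, Function('F')(-11, -10))), Rational(1, 2)) = Pow(Add(Mul(Add(-11314, Mul(-1, 10929)), Pow(40095, -1)), Add(-9, 9, Mul(200, Pow(9, Rational(3, 2))))), Rational(1, 2)) = Pow(Add(Mul(Add(-11314, -10929), Rational(1, 40095)), Add(-9, 9, Mul(200, 27))), Rational(1, 2)) = Pow(Add(Mul(-22243, Rational(1, 40095)), Add(-9, 9, 5400)), Rational(1, 2)) = Pow(Add(Rational(-22243, 40095), 5400), Rational(1, 2)) = Pow(Rational(216490757, 40095), Rational(1, 2)) = Mul(Rational(1, 1485), Pow(11906991635, Rational(1, 2)))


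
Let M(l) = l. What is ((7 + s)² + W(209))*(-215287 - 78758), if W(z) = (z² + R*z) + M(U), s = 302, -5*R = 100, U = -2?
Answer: -39690194100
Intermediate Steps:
R = -20 (R = -⅕*100 = -20)
W(z) = -2 + z² - 20*z (W(z) = (z² - 20*z) - 2 = -2 + z² - 20*z)
((7 + s)² + W(209))*(-215287 - 78758) = ((7 + 302)² + (-2 + 209² - 20*209))*(-215287 - 78758) = (309² + (-2 + 43681 - 4180))*(-294045) = (95481 + 39499)*(-294045) = 134980*(-294045) = -39690194100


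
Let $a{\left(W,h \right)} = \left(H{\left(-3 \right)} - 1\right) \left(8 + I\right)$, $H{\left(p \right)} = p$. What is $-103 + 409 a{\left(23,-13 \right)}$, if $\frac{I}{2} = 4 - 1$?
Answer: $-23007$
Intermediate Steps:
$I = 6$ ($I = 2 \left(4 - 1\right) = 2 \cdot 3 = 6$)
$a{\left(W,h \right)} = -56$ ($a{\left(W,h \right)} = \left(-3 - 1\right) \left(8 + 6\right) = \left(-4\right) 14 = -56$)
$-103 + 409 a{\left(23,-13 \right)} = -103 + 409 \left(-56\right) = -103 - 22904 = -23007$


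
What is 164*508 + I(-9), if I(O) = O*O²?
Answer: 82583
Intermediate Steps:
I(O) = O³
164*508 + I(-9) = 164*508 + (-9)³ = 83312 - 729 = 82583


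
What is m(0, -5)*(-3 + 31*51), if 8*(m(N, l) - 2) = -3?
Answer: 10257/4 ≈ 2564.3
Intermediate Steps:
m(N, l) = 13/8 (m(N, l) = 2 + (1/8)*(-3) = 2 - 3/8 = 13/8)
m(0, -5)*(-3 + 31*51) = 13*(-3 + 31*51)/8 = 13*(-3 + 1581)/8 = (13/8)*1578 = 10257/4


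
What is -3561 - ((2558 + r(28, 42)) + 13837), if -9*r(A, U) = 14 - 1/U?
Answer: -7542781/378 ≈ -19954.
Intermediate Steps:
r(A, U) = -14/9 + 1/(9*U) (r(A, U) = -(14 - 1/U)/9 = -14/9 + 1/(9*U))
-3561 - ((2558 + r(28, 42)) + 13837) = -3561 - ((2558 + (⅑)*(1 - 14*42)/42) + 13837) = -3561 - ((2558 + (⅑)*(1/42)*(1 - 588)) + 13837) = -3561 - ((2558 + (⅑)*(1/42)*(-587)) + 13837) = -3561 - ((2558 - 587/378) + 13837) = -3561 - (966337/378 + 13837) = -3561 - 1*6196723/378 = -3561 - 6196723/378 = -7542781/378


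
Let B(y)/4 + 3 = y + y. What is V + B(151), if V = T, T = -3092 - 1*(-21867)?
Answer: 19971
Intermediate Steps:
B(y) = -12 + 8*y (B(y) = -12 + 4*(y + y) = -12 + 4*(2*y) = -12 + 8*y)
T = 18775 (T = -3092 + 21867 = 18775)
V = 18775
V + B(151) = 18775 + (-12 + 8*151) = 18775 + (-12 + 1208) = 18775 + 1196 = 19971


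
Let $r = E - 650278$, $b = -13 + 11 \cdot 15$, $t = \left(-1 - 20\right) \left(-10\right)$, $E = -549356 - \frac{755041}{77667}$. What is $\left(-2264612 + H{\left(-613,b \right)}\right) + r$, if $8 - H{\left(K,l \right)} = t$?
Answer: $- \frac{269074037857}{77667} \approx -3.4645 \cdot 10^{6}$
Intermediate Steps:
$E = - \frac{42667587493}{77667}$ ($E = -549356 - \frac{755041}{77667} = - \frac{42667587493}{77667} \approx -5.4937 \cdot 10^{5}$)
$t = 210$ ($t = \left(-21\right) \left(-10\right) = 210$)
$b = 152$ ($b = -13 + 165 = 152$)
$H{\left(K,l \right)} = -202$ ($H{\left(K,l \right)} = 8 - 210 = -202$)
$r = - \frac{93172728919}{77667}$ ($r = - \frac{42667587493}{77667} - 650278 = - \frac{93172728919}{77667} \approx -1.1996 \cdot 10^{6}$)
$\left(-2264612 + H{\left(-613,b \right)}\right) + r = \left(-2264612 - 202\right) - \frac{93172728919}{77667} = -2264814 - \frac{93172728919}{77667} = - \frac{269074037857}{77667}$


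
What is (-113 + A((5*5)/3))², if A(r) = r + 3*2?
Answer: 87616/9 ≈ 9735.1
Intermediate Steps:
A(r) = 6 + r (A(r) = r + 6 = 6 + r)
(-113 + A((5*5)/3))² = (-113 + (6 + (5*5)/3))² = (-113 + (6 + 25*(⅓)))² = (-113 + (6 + 25/3))² = (-113 + 43/3)² = (-296/3)² = 87616/9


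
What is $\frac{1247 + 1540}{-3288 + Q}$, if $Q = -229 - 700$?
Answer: $- \frac{2787}{4217} \approx -0.6609$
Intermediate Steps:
$Q = -929$ ($Q = -229 - 700 = -929$)
$\frac{1247 + 1540}{-3288 + Q} = \frac{1247 + 1540}{-3288 - 929} = \frac{2787}{-4217} = 2787 \left(- \frac{1}{4217}\right) = - \frac{2787}{4217}$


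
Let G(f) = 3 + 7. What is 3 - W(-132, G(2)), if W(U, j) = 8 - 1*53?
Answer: 48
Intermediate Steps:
G(f) = 10
W(U, j) = -45 (W(U, j) = 8 - 53 = -45)
3 - W(-132, G(2)) = 3 - 1*(-45) = 3 + 45 = 48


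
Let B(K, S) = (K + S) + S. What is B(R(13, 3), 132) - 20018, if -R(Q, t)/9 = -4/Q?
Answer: -256766/13 ≈ -19751.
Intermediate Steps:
R(Q, t) = 36/Q (R(Q, t) = -(-36)/Q = 36/Q)
B(K, S) = K + 2*S
B(R(13, 3), 132) - 20018 = (36/13 + 2*132) - 20018 = (36*(1/13) + 264) - 20018 = (36/13 + 264) - 20018 = 3468/13 - 20018 = -256766/13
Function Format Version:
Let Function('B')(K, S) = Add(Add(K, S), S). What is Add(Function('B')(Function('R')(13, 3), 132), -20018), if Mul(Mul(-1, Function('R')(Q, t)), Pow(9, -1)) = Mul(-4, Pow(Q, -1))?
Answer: Rational(-256766, 13) ≈ -19751.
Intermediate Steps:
Function('R')(Q, t) = Mul(36, Pow(Q, -1)) (Function('R')(Q, t) = Mul(-9, Mul(-4, Pow(Q, -1))) = Mul(36, Pow(Q, -1)))
Function('B')(K, S) = Add(K, Mul(2, S))
Add(Function('B')(Function('R')(13, 3), 132), -20018) = Add(Add(Mul(36, Pow(13, -1)), Mul(2, 132)), -20018) = Add(Add(Mul(36, Rational(1, 13)), 264), -20018) = Add(Add(Rational(36, 13), 264), -20018) = Add(Rational(3468, 13), -20018) = Rational(-256766, 13)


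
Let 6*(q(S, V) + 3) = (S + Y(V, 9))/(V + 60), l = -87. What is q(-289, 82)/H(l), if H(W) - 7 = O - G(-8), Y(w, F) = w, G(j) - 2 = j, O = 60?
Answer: -921/20732 ≈ -0.044424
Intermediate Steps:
G(j) = 2 + j
H(W) = 73 (H(W) = 7 + (60 - (2 - 8)) = 7 + (60 - 1*(-6)) = 7 + (60 + 6) = 7 + 66 = 73)
q(S, V) = -3 + (S + V)/(6*(60 + V)) (q(S, V) = -3 + ((S + V)/(V + 60))/6 = -3 + ((S + V)/(60 + V))/6 = -3 + (S + V)/(6*(60 + V)))
q(-289, 82)/H(l) = ((-1080 - 289 - 17*82)/(6*(60 + 82)))/73 = ((1/6)*(-1080 - 289 - 1394)/142)*(1/73) = ((1/6)*(1/142)*(-2763))*(1/73) = -921/284*1/73 = -921/20732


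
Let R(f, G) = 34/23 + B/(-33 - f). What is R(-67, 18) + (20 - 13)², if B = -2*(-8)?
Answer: 19921/391 ≈ 50.949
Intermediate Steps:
B = 16
R(f, G) = 34/23 + 16/(-33 - f)
R(-67, 18) + (20 - 13)² = 2*(377 + 17*(-67))/(23*(33 - 67)) + (20 - 13)² = (2/23)*(377 - 1139)/(-34) + 7² = (2/23)*(-1/34)*(-762) + 49 = 762/391 + 49 = 19921/391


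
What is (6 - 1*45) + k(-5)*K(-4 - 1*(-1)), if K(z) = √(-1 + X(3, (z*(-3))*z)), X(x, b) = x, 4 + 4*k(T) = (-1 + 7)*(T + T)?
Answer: -39 - 16*√2 ≈ -61.627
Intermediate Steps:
k(T) = -1 + 3*T (k(T) = -1 + ((-1 + 7)*(T + T))/4 = -1 + (6*(2*T))/4 = -1 + (12*T)/4 = -1 + 3*T)
K(z) = √2 (K(z) = √(-1 + 3) = √2)
(6 - 1*45) + k(-5)*K(-4 - 1*(-1)) = (6 - 1*45) + (-1 + 3*(-5))*√2 = (6 - 45) + (-1 - 15)*√2 = -39 - 16*√2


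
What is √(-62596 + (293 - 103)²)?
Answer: 24*I*√46 ≈ 162.78*I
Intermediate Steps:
√(-62596 + (293 - 103)²) = √(-62596 + 190²) = √(-62596 + 36100) = √(-26496) = 24*I*√46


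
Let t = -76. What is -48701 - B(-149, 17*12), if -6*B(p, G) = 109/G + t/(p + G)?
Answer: -3278560829/67320 ≈ -48701.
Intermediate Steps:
B(p, G) = -109/(6*G) + 38/(3*(G + p)) (B(p, G) = -(109/G - 76/(p + G))/6 = -(109/G - 76/(G + p))/6 = -(-76/(G + p) + 109/G)/6 = -109/(6*G) + 38/(3*(G + p)))
-48701 - B(-149, 17*12) = -48701 - (-109*(-149) - 561*12)/(6*(17*12)*(17*12 - 149)) = -48701 - (16241 - 33*204)/(6*204*(204 - 149)) = -48701 - (16241 - 6732)/(6*204*55) = -48701 - 9509/(6*204*55) = -48701 - 1*9509/67320 = -48701 - 9509/67320 = -3278560829/67320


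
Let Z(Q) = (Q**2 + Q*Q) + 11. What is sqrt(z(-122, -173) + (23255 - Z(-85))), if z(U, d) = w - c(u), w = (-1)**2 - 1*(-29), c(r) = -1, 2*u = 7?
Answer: 5*sqrt(353) ≈ 93.942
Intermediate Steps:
u = 7/2 (u = (1/2)*7 = 7/2 ≈ 3.5000)
Z(Q) = 11 + 2*Q**2 (Z(Q) = (Q**2 + Q**2) + 11 = 2*Q**2 + 11 = 11 + 2*Q**2)
w = 30 (w = 1 + 29 = 30)
z(U, d) = 31 (z(U, d) = 30 - 1*(-1) = 30 + 1 = 31)
sqrt(z(-122, -173) + (23255 - Z(-85))) = sqrt(31 + (23255 - (11 + 2*(-85)**2))) = sqrt(31 + (23255 - (11 + 2*7225))) = sqrt(31 + (23255 - (11 + 14450))) = sqrt(31 + (23255 - 1*14461)) = sqrt(31 + (23255 - 14461)) = sqrt(31 + 8794) = sqrt(8825) = 5*sqrt(353)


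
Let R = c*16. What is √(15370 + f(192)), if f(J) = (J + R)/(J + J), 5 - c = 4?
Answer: √2213358/12 ≈ 123.98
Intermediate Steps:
c = 1 (c = 5 - 1*4 = 5 - 4 = 1)
R = 16 (R = 1*16 = 16)
f(J) = (16 + J)/(2*J) (f(J) = (J + 16)/(J + J) = (16 + J)/((2*J)) = (16 + J)*(1/(2*J)) = (16 + J)/(2*J))
√(15370 + f(192)) = √(15370 + (½)*(16 + 192)/192) = √(15370 + (½)*(1/192)*208) = √(15370 + 13/24) = √(368893/24) = √2213358/12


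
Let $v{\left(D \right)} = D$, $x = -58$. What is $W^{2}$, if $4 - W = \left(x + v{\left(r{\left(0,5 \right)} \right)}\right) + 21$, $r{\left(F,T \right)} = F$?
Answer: $1681$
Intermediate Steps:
$W = 41$ ($W = 4 - \left(\left(-58 + 0\right) + 21\right) = 4 - \left(-58 + 21\right) = 4 - -37 = 4 + 37 = 41$)
$W^{2} = 41^{2} = 1681$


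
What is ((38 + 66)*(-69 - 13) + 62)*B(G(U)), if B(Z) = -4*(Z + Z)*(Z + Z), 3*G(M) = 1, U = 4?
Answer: 45152/3 ≈ 15051.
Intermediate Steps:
G(M) = ⅓ (G(M) = (⅓)*1 = ⅓)
B(Z) = -16*Z² (B(Z) = -4*2*Z*2*Z = -16*Z²)
((38 + 66)*(-69 - 13) + 62)*B(G(U)) = ((38 + 66)*(-69 - 13) + 62)*(-16*(⅓)²) = (104*(-82) + 62)*(-16*⅑) = (-8528 + 62)*(-16/9) = -8466*(-16/9) = 45152/3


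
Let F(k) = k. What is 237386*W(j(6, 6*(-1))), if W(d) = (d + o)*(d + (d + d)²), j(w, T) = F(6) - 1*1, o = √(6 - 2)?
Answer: 174478710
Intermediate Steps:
o = 2 (o = √4 = 2)
j(w, T) = 5 (j(w, T) = 6 - 1*1 = 6 - 1 = 5)
W(d) = (2 + d)*(d + 4*d²) (W(d) = (d + 2)*(d + (d + d)²) = (2 + d)*(d + (2*d)²) = (2 + d)*(d + 4*d²))
237386*W(j(6, 6*(-1))) = 237386*(5*(2 + 4*5² + 9*5)) = 237386*(5*(2 + 4*25 + 45)) = 237386*(5*(2 + 100 + 45)) = 237386*(5*147) = 237386*735 = 174478710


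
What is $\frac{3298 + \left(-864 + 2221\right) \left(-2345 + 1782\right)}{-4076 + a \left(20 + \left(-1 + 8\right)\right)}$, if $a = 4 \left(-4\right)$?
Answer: $\frac{760693}{4508} \approx 168.74$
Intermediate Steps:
$a = -16$
$\frac{3298 + \left(-864 + 2221\right) \left(-2345 + 1782\right)}{-4076 + a \left(20 + \left(-1 + 8\right)\right)} = \frac{3298 + \left(-864 + 2221\right) \left(-2345 + 1782\right)}{-4076 - 16 \left(20 + \left(-1 + 8\right)\right)} = \frac{3298 + 1357 \left(-563\right)}{-4076 - 16 \left(20 + 7\right)} = \frac{3298 - 763991}{-4076 - 432} = - \frac{760693}{-4076 - 432} = - \frac{760693}{-4508} = \left(-760693\right) \left(- \frac{1}{4508}\right) = \frac{760693}{4508}$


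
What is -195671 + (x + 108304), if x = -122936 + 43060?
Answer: -167243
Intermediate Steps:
x = -79876
-195671 + (x + 108304) = -195671 + (-79876 + 108304) = -195671 + 28428 = -167243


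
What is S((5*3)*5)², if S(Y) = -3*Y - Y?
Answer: 90000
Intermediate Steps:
S(Y) = -4*Y
S((5*3)*5)² = (-4*5*3*5)² = (-60*5)² = (-4*75)² = (-300)² = 90000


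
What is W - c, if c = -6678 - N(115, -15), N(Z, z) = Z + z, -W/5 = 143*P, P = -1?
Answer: 7493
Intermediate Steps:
W = 715 (W = -715*(-1) = -5*(-143) = 715)
c = -6778 (c = -6678 - (115 - 15) = -6678 - 1*100 = -6678 - 100 = -6778)
W - c = 715 - 1*(-6778) = 715 + 6778 = 7493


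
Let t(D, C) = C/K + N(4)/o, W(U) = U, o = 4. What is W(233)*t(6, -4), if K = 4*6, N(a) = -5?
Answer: -3961/12 ≈ -330.08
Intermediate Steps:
K = 24
t(D, C) = -5/4 + C/24 (t(D, C) = C/24 - 5/4 = -5/4 + C/24)
W(233)*t(6, -4) = 233*(-5/4 + (1/24)*(-4)) = 233*(-5/4 - ⅙) = 233*(-17/12) = -3961/12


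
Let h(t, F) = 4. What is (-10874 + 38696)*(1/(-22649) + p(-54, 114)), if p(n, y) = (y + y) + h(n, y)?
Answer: 146192563074/22649 ≈ 6.4547e+6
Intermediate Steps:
p(n, y) = 4 + 2*y (p(n, y) = (y + y) + 4 = 2*y + 4 = 4 + 2*y)
(-10874 + 38696)*(1/(-22649) + p(-54, 114)) = (-10874 + 38696)*(1/(-22649) + (4 + 2*114)) = 27822*(-1/22649 + (4 + 228)) = 27822*(-1/22649 + 232) = 27822*(5254567/22649) = 146192563074/22649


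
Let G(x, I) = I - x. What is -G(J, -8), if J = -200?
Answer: -192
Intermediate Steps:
-G(J, -8) = -(-8 - 1*(-200)) = -(-8 + 200) = -1*192 = -192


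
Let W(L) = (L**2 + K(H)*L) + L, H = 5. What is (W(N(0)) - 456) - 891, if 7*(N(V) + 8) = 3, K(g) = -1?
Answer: -63194/49 ≈ -1289.7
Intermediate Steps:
N(V) = -53/7 (N(V) = -8 + (1/7)*3 = -8 + 3/7 = -53/7)
W(L) = L**2 (W(L) = (L**2 - L) + L = L**2)
(W(N(0)) - 456) - 891 = ((-53/7)**2 - 456) - 891 = (2809/49 - 456) - 891 = -19535/49 - 891 = -63194/49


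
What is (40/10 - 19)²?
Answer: 225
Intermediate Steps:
(40/10 - 19)² = (40*(⅒) - 19)² = (4 - 19)² = (-15)² = 225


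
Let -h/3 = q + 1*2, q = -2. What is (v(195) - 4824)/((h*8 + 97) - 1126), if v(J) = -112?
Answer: 4936/1029 ≈ 4.7969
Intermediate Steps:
h = 0 (h = -3*(-2 + 1*2) = -3*(-2 + 2) = -3*0 = 0)
(v(195) - 4824)/((h*8 + 97) - 1126) = (-112 - 4824)/((0*8 + 97) - 1126) = -4936/((0 + 97) - 1126) = -4936/(97 - 1126) = -4936/(-1029) = -4936*(-1/1029) = 4936/1029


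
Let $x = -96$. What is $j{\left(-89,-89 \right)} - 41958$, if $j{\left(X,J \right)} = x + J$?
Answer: $-42143$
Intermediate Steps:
$j{\left(X,J \right)} = -96 + J$
$j{\left(-89,-89 \right)} - 41958 = \left(-96 - 89\right) - 41958 = -185 - 41958 = -42143$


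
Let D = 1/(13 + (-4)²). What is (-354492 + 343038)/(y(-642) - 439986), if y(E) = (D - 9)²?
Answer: 4816407/184980313 ≈ 0.026037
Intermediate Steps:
D = 1/29 (D = 1/(13 + 16) = 1/29 ≈ 0.034483)
y(E) = 67600/841 (y(E) = (1/29 - 9)² = (-260/29)² = 67600/841)
(-354492 + 343038)/(y(-642) - 439986) = (-354492 + 343038)/(67600/841 - 439986) = -11454/(-369960626/841) = -11454*(-841/369960626) = 4816407/184980313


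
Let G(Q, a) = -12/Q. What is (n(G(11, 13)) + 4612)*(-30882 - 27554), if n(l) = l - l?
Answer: -269506832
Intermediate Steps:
n(l) = 0
(n(G(11, 13)) + 4612)*(-30882 - 27554) = (0 + 4612)*(-30882 - 27554) = 4612*(-58436) = -269506832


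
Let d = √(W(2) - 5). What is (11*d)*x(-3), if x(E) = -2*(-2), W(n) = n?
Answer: 44*I*√3 ≈ 76.21*I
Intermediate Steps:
x(E) = 4
d = I*√3 (d = √(2 - 5) = √(-3) = I*√3 ≈ 1.732*I)
(11*d)*x(-3) = (11*(I*√3))*4 = (11*I*√3)*4 = 44*I*√3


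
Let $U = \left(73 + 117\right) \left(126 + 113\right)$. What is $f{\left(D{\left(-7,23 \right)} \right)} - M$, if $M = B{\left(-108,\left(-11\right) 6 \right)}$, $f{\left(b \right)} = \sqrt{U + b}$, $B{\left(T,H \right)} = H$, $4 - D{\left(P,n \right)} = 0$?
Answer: $66 + 87 \sqrt{6} \approx 279.11$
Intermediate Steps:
$U = 45410$ ($U = 190 \cdot 239 = 45410$)
$D{\left(P,n \right)} = 4$ ($D{\left(P,n \right)} = 4 - 0 = 4 + 0 = 4$)
$f{\left(b \right)} = \sqrt{45410 + b}$
$M = -66$ ($M = \left(-11\right) 6 = -66$)
$f{\left(D{\left(-7,23 \right)} \right)} - M = \sqrt{45410 + 4} - -66 = \sqrt{45414} + 66 = 87 \sqrt{6} + 66 = 66 + 87 \sqrt{6}$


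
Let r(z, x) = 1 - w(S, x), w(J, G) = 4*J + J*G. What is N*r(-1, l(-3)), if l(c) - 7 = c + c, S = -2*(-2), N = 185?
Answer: -3515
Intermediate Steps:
S = 4
l(c) = 7 + 2*c (l(c) = 7 + (c + c) = 7 + 2*c)
w(J, G) = 4*J + G*J
r(z, x) = -15 - 4*x (r(z, x) = 1 - 4*(4 + x) = 1 - (16 + 4*x) = 1 + (-16 - 4*x) = -15 - 4*x)
N*r(-1, l(-3)) = 185*(-15 - 4*(7 + 2*(-3))) = 185*(-15 - 4*(7 - 6)) = 185*(-15 - 4*1) = 185*(-15 - 4) = 185*(-19) = -3515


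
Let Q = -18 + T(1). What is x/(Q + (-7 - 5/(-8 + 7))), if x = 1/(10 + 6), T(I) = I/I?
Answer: -1/304 ≈ -0.0032895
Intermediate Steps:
T(I) = 1
x = 1/16 ≈ 0.062500
Q = -17 (Q = -18 + 1 = -17)
x/(Q + (-7 - 5/(-8 + 7))) = (1/16)/(-17 + (-7 - 5/(-8 + 7))) = (1/16)/(-17 + (-7 - 5/(-1))) = (1/16)/(-17 + (-7 - 5*(-1))) = (1/16)/(-17 + (-7 + 5)) = (1/16)/(-17 - 2) = (1/16)/(-19) = -1/19*1/16 = -1/304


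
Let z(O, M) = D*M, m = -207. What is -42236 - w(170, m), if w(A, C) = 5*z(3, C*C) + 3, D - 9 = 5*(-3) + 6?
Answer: -42239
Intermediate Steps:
D = 0 (D = 9 + (5*(-3) + 6) = 9 + (-15 + 6) = 9 - 9 = 0)
z(O, M) = 0 (z(O, M) = 0*M = 0)
w(A, C) = 3 (w(A, C) = 5*0 + 3 = 0 + 3 = 3)
-42236 - w(170, m) = -42236 - 1*3 = -42236 - 3 = -42239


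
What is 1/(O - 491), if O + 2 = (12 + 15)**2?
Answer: 1/236 ≈ 0.0042373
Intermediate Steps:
O = 727 (O = -2 + (12 + 15)**2 = -2 + 27**2 = -2 + 729 = 727)
1/(O - 491) = 1/(727 - 491) = 1/236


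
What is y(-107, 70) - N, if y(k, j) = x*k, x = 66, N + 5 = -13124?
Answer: 6067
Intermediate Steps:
N = -13129 (N = -5 - 13124 = -13129)
y(k, j) = 66*k
y(-107, 70) - N = 66*(-107) - 1*(-13129) = -7062 + 13129 = 6067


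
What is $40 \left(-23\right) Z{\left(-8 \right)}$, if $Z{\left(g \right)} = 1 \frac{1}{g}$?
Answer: $115$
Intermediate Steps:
$Z{\left(g \right)} = \frac{1}{g}$
$40 \left(-23\right) Z{\left(-8 \right)} = \frac{40 \left(-23\right)}{-8} = \left(-920\right) \left(- \frac{1}{8}\right) = 115$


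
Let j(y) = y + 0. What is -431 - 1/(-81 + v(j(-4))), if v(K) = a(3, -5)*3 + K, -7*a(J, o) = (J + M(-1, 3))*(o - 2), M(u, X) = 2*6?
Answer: -17239/40 ≈ -430.98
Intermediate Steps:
M(u, X) = 12
j(y) = y
a(J, o) = -(-2 + o)*(12 + J)/7 (a(J, o) = -(J + 12)*(o - 2)/7 = -(12 + J)*(-2 + o)/7 = -(-2 + o)*(12 + J)/7)
v(K) = 45 + K (v(K) = (24/7 - 12/7*(-5) + (2/7)*3 - ⅐*3*(-5))*3 + K = (24/7 + 60/7 + 6/7 + 15/7)*3 + K = 15*3 + K = 45 + K)
-431 - 1/(-81 + v(j(-4))) = -431 - 1/(-81 + (45 - 4)) = -431 - 1/(-81 + 41) = -431 - 1/(-40) = -431 - 1*(-1/40) = -431 + 1/40 = -17239/40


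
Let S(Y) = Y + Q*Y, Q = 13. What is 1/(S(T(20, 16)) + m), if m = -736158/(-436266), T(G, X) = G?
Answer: 72711/20481773 ≈ 0.0035500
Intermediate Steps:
S(Y) = 14*Y (S(Y) = Y + 13*Y = 14*Y)
m = 122693/72711 (m = -736158*(-1/436266) = 122693/72711 ≈ 1.6874)
1/(S(T(20, 16)) + m) = 1/(14*20 + 122693/72711) = 1/(280 + 122693/72711) = 1/(20481773/72711) = 72711/20481773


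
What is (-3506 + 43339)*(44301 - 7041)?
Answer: 1484177580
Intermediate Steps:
(-3506 + 43339)*(44301 - 7041) = 39833*37260 = 1484177580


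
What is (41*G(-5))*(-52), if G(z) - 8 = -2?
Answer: -12792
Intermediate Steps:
G(z) = 6 (G(z) = 8 - 2 = 6)
(41*G(-5))*(-52) = (41*6)*(-52) = 246*(-52) = -12792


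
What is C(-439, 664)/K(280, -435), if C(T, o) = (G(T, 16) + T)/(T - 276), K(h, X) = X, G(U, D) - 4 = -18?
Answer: -151/103675 ≈ -0.0014565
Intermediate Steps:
G(U, D) = -14 (G(U, D) = 4 - 18 = -14)
C(T, o) = (-14 + T)/(-276 + T) (C(T, o) = (-14 + T)/(T - 276) = (-14 + T)/(-276 + T))
C(-439, 664)/K(280, -435) = ((-14 - 439)/(-276 - 439))/(-435) = (-453/(-715))*(-1/435) = -1/715*(-453)*(-1/435) = (453/715)*(-1/435) = -151/103675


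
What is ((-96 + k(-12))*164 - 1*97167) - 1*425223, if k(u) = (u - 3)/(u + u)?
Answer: -1076063/2 ≈ -5.3803e+5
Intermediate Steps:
k(u) = (-3 + u)/(2*u) (k(u) = (-3 + u)/((2*u)) = (-3 + u)*(1/(2*u)) = (-3 + u)/(2*u))
((-96 + k(-12))*164 - 1*97167) - 1*425223 = ((-96 + (1/2)*(-3 - 12)/(-12))*164 - 1*97167) - 1*425223 = ((-96 + (1/2)*(-1/12)*(-15))*164 - 97167) - 425223 = ((-96 + 5/8)*164 - 97167) - 425223 = (-763/8*164 - 97167) - 425223 = (-31283/2 - 97167) - 425223 = -225617/2 - 425223 = -1076063/2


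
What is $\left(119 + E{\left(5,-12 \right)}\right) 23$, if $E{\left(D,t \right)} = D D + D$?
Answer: $3427$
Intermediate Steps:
$E{\left(D,t \right)} = D + D^{2}$ ($E{\left(D,t \right)} = D^{2} + D = D + D^{2}$)
$\left(119 + E{\left(5,-12 \right)}\right) 23 = \left(119 + 5 \left(1 + 5\right)\right) 23 = \left(119 + 5 \cdot 6\right) 23 = \left(119 + 30\right) 23 = 149 \cdot 23 = 3427$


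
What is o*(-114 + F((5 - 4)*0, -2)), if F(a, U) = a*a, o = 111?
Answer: -12654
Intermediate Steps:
F(a, U) = a²
o*(-114 + F((5 - 4)*0, -2)) = 111*(-114 + ((5 - 4)*0)²) = 111*(-114 + (1*0)²) = 111*(-114 + 0²) = 111*(-114 + 0) = 111*(-114) = -12654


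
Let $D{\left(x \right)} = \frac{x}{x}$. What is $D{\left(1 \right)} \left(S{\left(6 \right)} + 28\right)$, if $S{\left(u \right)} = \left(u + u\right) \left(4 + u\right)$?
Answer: $148$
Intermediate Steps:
$S{\left(u \right)} = 2 u \left(4 + u\right)$
$D{\left(x \right)} = 1$
$D{\left(1 \right)} \left(S{\left(6 \right)} + 28\right) = 1 \left(2 \cdot 6 \left(4 + 6\right) + 28\right) = 1 \left(2 \cdot 6 \cdot 10 + 28\right) = 1 \left(120 + 28\right) = 1 \cdot 148 = 148$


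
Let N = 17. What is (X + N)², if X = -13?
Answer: 16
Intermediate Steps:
(X + N)² = (-13 + 17)² = 4² = 16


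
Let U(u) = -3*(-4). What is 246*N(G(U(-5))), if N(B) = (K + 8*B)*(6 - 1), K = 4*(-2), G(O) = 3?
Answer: 19680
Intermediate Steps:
U(u) = 12
K = -8
N(B) = -40 + 40*B (N(B) = (-8 + 8*B)*(6 - 1) = (-8 + 8*B)*5 = -40 + 40*B)
246*N(G(U(-5))) = 246*(-40 + 40*3) = 246*(-40 + 120) = 246*80 = 19680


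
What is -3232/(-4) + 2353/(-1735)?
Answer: 1399527/1735 ≈ 806.64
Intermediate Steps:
-3232/(-4) + 2353/(-1735) = -3232*(-¼) + 2353*(-1/1735) = 808 - 2353/1735 = 1399527/1735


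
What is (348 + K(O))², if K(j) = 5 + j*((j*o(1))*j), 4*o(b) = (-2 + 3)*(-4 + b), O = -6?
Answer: 265225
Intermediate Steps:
o(b) = -1 + b/4 (o(b) = ((-2 + 3)*(-4 + b))/4 = (1*(-4 + b))/4 = (-4 + b)/4 = -1 + b/4)
K(j) = 5 - 3*j³/4 (K(j) = 5 + j*((j*(-1 + (¼)*1))*j) = 5 + j*((j*(-1 + ¼))*j) = 5 + j*((j*(-¾))*j) = 5 + j*((-3*j/4)*j) = 5 + j*(-3*j²/4) = 5 - 3*j³/4)
(348 + K(O))² = (348 + (5 - ¾*(-6)³))² = (348 + (5 - ¾*(-216)))² = (348 + (5 + 162))² = (348 + 167)² = 515² = 265225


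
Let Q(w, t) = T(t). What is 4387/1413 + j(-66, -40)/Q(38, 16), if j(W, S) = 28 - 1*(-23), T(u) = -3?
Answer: -19634/1413 ≈ -13.895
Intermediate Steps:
j(W, S) = 51 (j(W, S) = 28 + 23 = 51)
Q(w, t) = -3
4387/1413 + j(-66, -40)/Q(38, 16) = 4387/1413 + 51/(-3) = 4387*(1/1413) + 51*(-⅓) = 4387/1413 - 17 = -19634/1413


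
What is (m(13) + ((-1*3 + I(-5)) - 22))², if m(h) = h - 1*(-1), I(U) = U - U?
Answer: 121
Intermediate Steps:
I(U) = 0
m(h) = 1 + h (m(h) = h + 1 = 1 + h)
(m(13) + ((-1*3 + I(-5)) - 22))² = ((1 + 13) + ((-1*3 + 0) - 22))² = (14 + ((-3 + 0) - 22))² = (14 + (-3 - 22))² = (14 - 25)² = (-11)² = 121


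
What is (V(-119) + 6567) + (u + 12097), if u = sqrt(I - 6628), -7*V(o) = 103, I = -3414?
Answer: 130545/7 + I*sqrt(10042) ≈ 18649.0 + 100.21*I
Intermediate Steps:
V(o) = -103/7 (V(o) = -1/7*103 = -103/7)
u = I*sqrt(10042) (u = sqrt(-3414 - 6628) = sqrt(-10042) = I*sqrt(10042) ≈ 100.21*I)
(V(-119) + 6567) + (u + 12097) = (-103/7 + 6567) + (I*sqrt(10042) + 12097) = 45866/7 + (12097 + I*sqrt(10042)) = 130545/7 + I*sqrt(10042)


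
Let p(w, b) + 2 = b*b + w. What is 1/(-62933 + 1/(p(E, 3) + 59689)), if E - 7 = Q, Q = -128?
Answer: -59575/3749233474 ≈ -1.5890e-5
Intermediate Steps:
E = -121 (E = 7 - 128 = -121)
p(w, b) = -2 + w + b**2 (p(w, b) = -2 + (b*b + w) = -2 + (b**2 + w) = -2 + (w + b**2) = -2 + w + b**2)
1/(-62933 + 1/(p(E, 3) + 59689)) = 1/(-62933 + 1/((-2 - 121 + 3**2) + 59689)) = 1/(-62933 + 1/((-2 - 121 + 9) + 59689)) = 1/(-62933 + 1/(-114 + 59689)) = 1/(-62933 + 1/59575) = 1/(-3749233474/59575) = -59575/3749233474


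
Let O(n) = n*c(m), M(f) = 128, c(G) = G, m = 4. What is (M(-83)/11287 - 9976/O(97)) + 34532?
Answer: 37778842986/1094839 ≈ 34506.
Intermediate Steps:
O(n) = 4*n (O(n) = n*4 = 4*n)
(M(-83)/11287 - 9976/O(97)) + 34532 = (128/11287 - 9976/(4*97)) + 34532 = (128*(1/11287) - 9976/388) + 34532 = (128/11287 - 9976*1/388) + 34532 = (128/11287 - 2494/97) + 34532 = -28137362/1094839 + 34532 = 37778842986/1094839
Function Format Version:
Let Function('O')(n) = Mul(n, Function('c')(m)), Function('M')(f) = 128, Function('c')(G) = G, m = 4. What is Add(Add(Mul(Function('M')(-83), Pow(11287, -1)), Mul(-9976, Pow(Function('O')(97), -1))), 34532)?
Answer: Rational(37778842986, 1094839) ≈ 34506.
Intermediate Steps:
Function('O')(n) = Mul(4, n) (Function('O')(n) = Mul(n, 4) = Mul(4, n))
Add(Add(Mul(Function('M')(-83), Pow(11287, -1)), Mul(-9976, Pow(Function('O')(97), -1))), 34532) = Add(Add(Mul(128, Pow(11287, -1)), Mul(-9976, Pow(Mul(4, 97), -1))), 34532) = Add(Add(Mul(128, Rational(1, 11287)), Mul(-9976, Pow(388, -1))), 34532) = Add(Add(Rational(128, 11287), Mul(-9976, Rational(1, 388))), 34532) = Add(Add(Rational(128, 11287), Rational(-2494, 97)), 34532) = Add(Rational(-28137362, 1094839), 34532) = Rational(37778842986, 1094839)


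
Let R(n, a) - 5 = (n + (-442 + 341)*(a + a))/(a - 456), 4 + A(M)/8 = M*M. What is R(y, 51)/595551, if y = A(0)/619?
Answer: 1526089/29860331589 ≈ 5.1108e-5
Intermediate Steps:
A(M) = -32 + 8*M² (A(M) = -32 + 8*(M*M) = -32 + 8*M²)
y = -32/619 (y = (-32 + 8*0²)/619 = (-32 + 8*0)*(1/619) = (-32 + 0)*(1/619) = -32*1/619 = -32/619 ≈ -0.051696)
R(n, a) = 5 + (n - 202*a)/(-456 + a) (R(n, a) = 5 + (n + (-442 + 341)*(a + a))/(a - 456) = 5 + (n - 202*a)/(-456 + a))
R(y, 51)/595551 = ((-2280 - 32/619 - 197*51)/(-456 + 51))/595551 = ((-2280 - 32/619 - 10047)/(-405))*(1/595551) = -1/405*(-7630445/619)*(1/595551) = (1526089/50139)*(1/595551) = 1526089/29860331589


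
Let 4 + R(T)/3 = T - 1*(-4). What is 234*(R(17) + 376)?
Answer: 99918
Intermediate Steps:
R(T) = 3*T (R(T) = -12 + 3*(T - 1*(-4)) = -12 + 3*(T + 4) = -12 + 3*(4 + T) = -12 + (12 + 3*T) = 3*T)
234*(R(17) + 376) = 234*(3*17 + 376) = 234*(51 + 376) = 234*427 = 99918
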